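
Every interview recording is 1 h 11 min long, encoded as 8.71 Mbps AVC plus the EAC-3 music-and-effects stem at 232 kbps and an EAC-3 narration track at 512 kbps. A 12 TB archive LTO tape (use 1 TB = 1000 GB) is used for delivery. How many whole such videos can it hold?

2383

1 h 11 min = 71 min = 4260 s
Audio total: 232 + 512 = 744 kbps = 0.744 Mbps.
Total bitrate: 9.454 Mbps.
Per item: 9.454 Mbps × 4260 s = 40,274 Mb = 5,034 MB.
Capacity: 12 TB = 96,000,000 Mb; 2383.67 items → 2383 complete.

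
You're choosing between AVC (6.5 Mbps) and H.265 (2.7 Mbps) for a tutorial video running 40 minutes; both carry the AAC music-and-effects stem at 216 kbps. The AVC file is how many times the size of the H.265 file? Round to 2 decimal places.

2.30

40 min = 2400 s
Audio: 216 kbps = 0.216 Mbps.
AVC: 6.716 Mbps × 2400 s = 16118.4 Mb = 1.876 GiB.
H.265: 2.916 Mbps × 2400 s = 6998.4 Mb = 0.815 GiB.
Ratio: 1.876 / 0.815 = 2.303.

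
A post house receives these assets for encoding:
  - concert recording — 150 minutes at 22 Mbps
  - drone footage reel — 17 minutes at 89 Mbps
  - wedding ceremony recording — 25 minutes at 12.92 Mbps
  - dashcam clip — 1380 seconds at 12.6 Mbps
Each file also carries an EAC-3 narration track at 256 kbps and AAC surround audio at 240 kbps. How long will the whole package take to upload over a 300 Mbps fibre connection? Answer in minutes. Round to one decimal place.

18.4 minutes

Audio total: 256 + 240 = 496 kbps = 0.496 Mbps.
concert recording: 22.496 Mbps × 9000 s = 202464.0 Mb
drone footage reel: 89.496 Mbps × 1020 s = 91285.9 Mb
wedding ceremony recording: 13.416 Mbps × 1500 s = 20124.0 Mb
dashcam clip: 13.096 Mbps × 1380 s = 18072.5 Mb
Total: 331946.4 Mb = 41493.3 MB.
At 300 Mbps: 331946.4 / 300 = 1106 s ≈ 18.4 minutes.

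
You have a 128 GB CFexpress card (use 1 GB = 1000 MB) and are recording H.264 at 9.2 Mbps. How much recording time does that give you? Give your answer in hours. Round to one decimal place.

Capacity: 128 GB = 1,024,000 Mb.
Recording time: 1,024,000 / 9.200 = 111,304 s ≈ 30.9 hours.

30.9 hours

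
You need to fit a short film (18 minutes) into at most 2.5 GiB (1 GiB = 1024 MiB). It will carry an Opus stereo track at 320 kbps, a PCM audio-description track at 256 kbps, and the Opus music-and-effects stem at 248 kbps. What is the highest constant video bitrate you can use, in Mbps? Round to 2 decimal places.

19.06 Mbps

Budget: 2.5 GiB = 21474.8 Mb.
18 min = 1080 s
Total bitrate budget: 21474.8 Mb / 1080 s = 19.884 Mbps.
Audio total: 320 + 256 + 248 = 824 kbps = 0.824 Mbps.
Video: 19.884 − 0.824 = 19.060 Mbps.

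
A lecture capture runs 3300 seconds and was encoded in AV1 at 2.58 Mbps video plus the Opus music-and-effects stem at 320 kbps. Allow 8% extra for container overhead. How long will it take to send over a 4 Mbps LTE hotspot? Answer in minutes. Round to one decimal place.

43.1 minutes

Audio: 320 kbps = 0.320 Mbps.
Total bitrate: 2.900 Mbps.
File: 2.900 Mbps × 3300 s = 9570.0 Mb.
With 8% container overhead: ×1.08. → 10335.6 Mb.
At 4 Mbps: 10335.6 / 4 = 2583.9 s ≈ 43.1 minutes.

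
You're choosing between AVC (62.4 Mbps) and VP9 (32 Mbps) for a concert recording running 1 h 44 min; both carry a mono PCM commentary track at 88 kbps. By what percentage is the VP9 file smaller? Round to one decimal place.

48.6%

1 h 44 min = 104 min = 6240 s
Audio: 88 kbps = 0.088 Mbps.
AVC: 62.488 Mbps × 6240 s = 389925.1 Mb = 45.393 GiB.
VP9: 32.088 Mbps × 6240 s = 200229.1 Mb = 23.310 GiB.
Reduction: (1 − 23.310/45.393) × 100 = 48.65%.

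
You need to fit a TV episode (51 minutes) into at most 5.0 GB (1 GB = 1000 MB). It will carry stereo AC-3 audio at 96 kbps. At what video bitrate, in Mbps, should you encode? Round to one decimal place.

13.0 Mbps

Budget: 5.0 GB = 40000.0 Mb.
51 min = 3060 s
Total bitrate budget: 40000.0 Mb / 3060 s = 13.072 Mbps.
Audio: 96 kbps = 0.096 Mbps.
Video: 13.072 − 0.096 = 12.976 Mbps.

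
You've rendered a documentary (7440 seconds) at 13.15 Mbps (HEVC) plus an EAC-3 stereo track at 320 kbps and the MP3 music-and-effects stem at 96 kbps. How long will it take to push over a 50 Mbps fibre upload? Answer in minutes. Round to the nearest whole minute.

34 minutes

Audio total: 320 + 96 = 416 kbps = 0.416 Mbps.
Total bitrate: 13.566 Mbps.
File: 13.566 Mbps × 7440 s = 100931.0 Mb.
At 50 Mbps: 100931.0 / 50 = 2018.6 s ≈ 33.6 minutes.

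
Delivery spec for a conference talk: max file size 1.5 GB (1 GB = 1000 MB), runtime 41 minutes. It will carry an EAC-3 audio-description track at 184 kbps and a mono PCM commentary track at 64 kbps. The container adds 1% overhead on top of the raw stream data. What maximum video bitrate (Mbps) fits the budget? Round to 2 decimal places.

Budget: 1.5 GB = 12000.0 Mb.
Stream payload after overhead: 12000.0 / 1.01 = 11881.2 Mb.
41 min = 2460 s
Total bitrate budget: 11881.2 Mb / 2460 s = 4.830 Mbps.
Audio total: 184 + 64 = 248 kbps = 0.248 Mbps.
Video: 4.830 − 0.248 = 4.582 Mbps.

4.58 Mbps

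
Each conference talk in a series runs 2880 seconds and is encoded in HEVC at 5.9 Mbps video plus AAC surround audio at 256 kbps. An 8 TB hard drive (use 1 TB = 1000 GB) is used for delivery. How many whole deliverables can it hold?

3609

Audio: 256 kbps = 0.256 Mbps.
Total bitrate: 6.156 Mbps.
Per item: 6.156 Mbps × 2880 s = 17,729 Mb = 2,216 MB.
Capacity: 8 TB = 64,000,000 Mb; 3609.85 items → 3609 complete.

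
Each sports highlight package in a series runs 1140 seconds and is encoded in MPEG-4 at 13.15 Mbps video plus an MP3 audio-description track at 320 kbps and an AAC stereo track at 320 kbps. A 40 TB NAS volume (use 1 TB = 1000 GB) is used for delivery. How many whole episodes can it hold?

20355

Audio total: 320 + 320 = 640 kbps = 0.640 Mbps.
Total bitrate: 13.790 Mbps.
Per item: 13.790 Mbps × 1140 s = 15,721 Mb = 1,965 MB.
Capacity: 40 TB = 320,000,000 Mb; 20355.46 items → 20355 complete.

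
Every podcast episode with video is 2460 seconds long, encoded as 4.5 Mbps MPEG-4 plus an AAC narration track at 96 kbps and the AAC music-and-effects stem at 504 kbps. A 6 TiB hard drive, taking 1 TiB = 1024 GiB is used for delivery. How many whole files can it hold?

Audio total: 96 + 504 = 600 kbps = 0.600 Mbps.
Total bitrate: 5.100 Mbps.
Per item: 5.100 Mbps × 2460 s = 12,546 Mb = 1,568 MB.
Capacity: 6 TiB = 52,776,558 Mb; 4206.64 items → 4206 complete.

4206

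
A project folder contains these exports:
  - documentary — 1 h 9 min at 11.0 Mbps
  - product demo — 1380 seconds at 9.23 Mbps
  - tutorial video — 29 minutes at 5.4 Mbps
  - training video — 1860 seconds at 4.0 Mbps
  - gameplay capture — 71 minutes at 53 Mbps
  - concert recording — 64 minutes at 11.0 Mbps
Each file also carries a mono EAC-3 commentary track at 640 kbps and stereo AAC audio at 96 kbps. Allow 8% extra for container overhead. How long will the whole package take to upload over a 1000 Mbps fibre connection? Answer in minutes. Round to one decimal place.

Audio total: 640 + 96 = 736 kbps = 0.736 Mbps.
documentary: 11.736 Mbps × 4140 s × 1.08 = 52474.0 Mb
product demo: 9.966 Mbps × 1380 s × 1.08 = 14853.3 Mb
tutorial video: 6.136 Mbps × 1740 s × 1.08 = 11530.8 Mb
training video: 4.736 Mbps × 1860 s × 1.08 = 9513.7 Mb
gameplay capture: 53.736 Mbps × 4260 s × 1.08 = 247228.6 Mb
concert recording: 11.736 Mbps × 3840 s × 1.08 = 48671.5 Mb
Total: 384271.9 Mb = 48034.0 MB.
At 1000 Mbps: 384271.9 / 1000 = 384 s ≈ 6.4 minutes.

6.4 minutes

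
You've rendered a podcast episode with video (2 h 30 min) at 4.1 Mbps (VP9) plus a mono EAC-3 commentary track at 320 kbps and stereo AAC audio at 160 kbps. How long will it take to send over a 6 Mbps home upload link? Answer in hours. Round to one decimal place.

1.9 hours

2 h 30 min = 150 min = 9000 s
Audio total: 320 + 160 = 480 kbps = 0.480 Mbps.
Total bitrate: 4.580 Mbps.
File: 4.580 Mbps × 9000 s = 41220.0 Mb.
At 6 Mbps: 41220.0 / 6 = 6870.0 s ≈ 1.91 hours.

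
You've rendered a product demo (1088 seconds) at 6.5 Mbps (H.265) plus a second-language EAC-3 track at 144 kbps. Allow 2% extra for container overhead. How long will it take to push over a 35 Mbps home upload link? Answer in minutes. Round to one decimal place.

Audio: 144 kbps = 0.144 Mbps.
Total bitrate: 6.644 Mbps.
File: 6.644 Mbps × 1088 s = 7228.7 Mb.
With 2% container overhead: ×1.02. → 7373.2 Mb.
At 35 Mbps: 7373.2 / 35 = 210.7 s ≈ 3.51 minutes.

3.5 minutes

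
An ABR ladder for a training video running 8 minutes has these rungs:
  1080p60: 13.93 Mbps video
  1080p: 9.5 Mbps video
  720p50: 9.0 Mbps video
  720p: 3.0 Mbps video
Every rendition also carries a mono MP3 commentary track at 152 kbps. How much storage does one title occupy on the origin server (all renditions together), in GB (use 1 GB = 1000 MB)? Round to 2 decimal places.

2.16 GB

8 min = 480 s
Audio: 152 kbps = 0.152 Mbps.
Sum of rendition bitrates: (13.93+0.152) + (9.5+0.152) + (9.0+0.152) + (3.0+0.152) = 36.038 Mbps.
× 480 s = 17,298 Mb = 2,162 MB = 2.162 GB.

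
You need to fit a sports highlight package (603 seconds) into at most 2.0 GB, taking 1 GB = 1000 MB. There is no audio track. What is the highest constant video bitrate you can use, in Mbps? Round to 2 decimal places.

26.53 Mbps

Budget: 2.0 GB = 16000.0 Mb.
Total bitrate budget: 16000.0 Mb / 603 s = 26.534 Mbps.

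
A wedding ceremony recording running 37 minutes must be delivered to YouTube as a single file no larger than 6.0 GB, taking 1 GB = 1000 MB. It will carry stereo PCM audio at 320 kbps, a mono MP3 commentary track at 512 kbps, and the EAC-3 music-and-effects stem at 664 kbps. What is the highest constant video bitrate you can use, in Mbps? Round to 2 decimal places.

Budget: 6.0 GB = 48000.0 Mb.
37 min = 2220 s
Total bitrate budget: 48000.0 Mb / 2220 s = 21.622 Mbps.
Audio total: 320 + 512 + 664 = 1496 kbps = 1.496 Mbps.
Video: 21.622 − 1.496 = 20.126 Mbps.

20.13 Mbps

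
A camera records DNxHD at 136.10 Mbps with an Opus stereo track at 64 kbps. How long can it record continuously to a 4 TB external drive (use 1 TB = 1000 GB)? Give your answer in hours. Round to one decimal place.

Audio: 64 kbps = 0.064 Mbps.
Total bitrate: 136.10 + 0.064 = 136.164 Mbps.
Capacity: 4 TB = 32,000,000 Mb.
Recording time: 32,000,000 / 136.164 = 235,011 s ≈ 65.3 hours.

65.3 hours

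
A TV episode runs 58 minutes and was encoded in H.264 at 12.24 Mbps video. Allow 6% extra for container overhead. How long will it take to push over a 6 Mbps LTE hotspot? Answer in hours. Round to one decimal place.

58 min = 3480 s
File: 12.240 Mbps × 3480 s = 42595.2 Mb.
With 6% container overhead: ×1.06. → 45150.9 Mb.
At 6 Mbps: 45150.9 / 6 = 7525.2 s ≈ 2.09 hours.

2.1 hours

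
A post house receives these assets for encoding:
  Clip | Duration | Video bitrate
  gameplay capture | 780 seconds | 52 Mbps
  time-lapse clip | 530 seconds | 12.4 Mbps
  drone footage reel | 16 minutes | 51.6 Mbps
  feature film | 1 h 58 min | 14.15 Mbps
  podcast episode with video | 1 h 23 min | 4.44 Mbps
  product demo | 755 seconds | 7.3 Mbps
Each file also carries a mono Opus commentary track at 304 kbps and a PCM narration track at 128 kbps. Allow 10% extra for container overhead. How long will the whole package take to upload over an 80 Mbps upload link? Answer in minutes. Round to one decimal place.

Audio total: 304 + 128 = 432 kbps = 0.432 Mbps.
gameplay capture: 52.432 Mbps × 780 s × 1.10 = 44986.7 Mb
time-lapse clip: 12.832 Mbps × 530 s × 1.10 = 7481.1 Mb
drone footage reel: 52.032 Mbps × 960 s × 1.10 = 54945.8 Mb
feature film: 14.582 Mbps × 7080 s × 1.10 = 113564.6 Mb
podcast episode with video: 4.872 Mbps × 4980 s × 1.10 = 26688.8 Mb
product demo: 7.732 Mbps × 755 s × 1.10 = 6421.4 Mb
Total: 254088.4 Mb = 31761.0 MB.
At 80 Mbps: 254088.4 / 80 = 3176 s ≈ 52.9 minutes.

52.9 minutes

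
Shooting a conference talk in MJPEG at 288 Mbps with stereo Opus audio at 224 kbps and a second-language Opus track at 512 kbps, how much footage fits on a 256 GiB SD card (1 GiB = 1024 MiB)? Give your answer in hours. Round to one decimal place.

Audio total: 224 + 512 = 736 kbps = 0.736 Mbps.
Total bitrate: 288 + 0.736 = 288.736 Mbps.
Capacity: 256 GiB = 2,199,023 Mb.
Recording time: 2,199,023 / 288.736 = 7,616 s ≈ 2.12 hours.

2.1 hours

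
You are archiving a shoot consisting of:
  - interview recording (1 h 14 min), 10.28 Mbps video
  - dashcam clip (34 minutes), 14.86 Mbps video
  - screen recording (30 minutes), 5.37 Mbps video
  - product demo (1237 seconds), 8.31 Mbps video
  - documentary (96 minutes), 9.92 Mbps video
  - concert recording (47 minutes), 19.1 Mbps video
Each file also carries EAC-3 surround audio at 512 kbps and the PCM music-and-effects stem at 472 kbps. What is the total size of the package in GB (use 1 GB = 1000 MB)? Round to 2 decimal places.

Audio total: 512 + 472 = 984 kbps = 0.984 Mbps.
interview recording: 11.264 Mbps × 4440 s = 50012.2 Mb
dashcam clip: 15.844 Mbps × 2040 s = 32321.8 Mb
screen recording: 6.354 Mbps × 1800 s = 11437.2 Mb
product demo: 9.294 Mbps × 1237 s = 11496.7 Mb
documentary: 10.904 Mbps × 5760 s = 62807.0 Mb
concert recording: 20.084 Mbps × 2820 s = 56636.9 Mb
Total: 224711.7 Mb = 28089.0 MB.
= 28.09 GB.

28.09 GB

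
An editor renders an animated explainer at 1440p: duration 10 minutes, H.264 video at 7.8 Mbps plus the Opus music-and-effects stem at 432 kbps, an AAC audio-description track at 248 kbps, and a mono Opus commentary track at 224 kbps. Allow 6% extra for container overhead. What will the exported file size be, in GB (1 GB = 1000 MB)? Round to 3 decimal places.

10 min = 600 s
Audio total: 432 + 248 + 224 = 904 kbps = 0.904 Mbps.
Total bitrate: 7.8 + 0.904 = 8.704 Mbps.
Stream data: 8.704 Mbps × 600 s = 5222.4 Mb.
With 6% container overhead: ×1.06.
5,536 Mb ÷ 8 = 692.0 MB → 0.692 GB.

0.692 GB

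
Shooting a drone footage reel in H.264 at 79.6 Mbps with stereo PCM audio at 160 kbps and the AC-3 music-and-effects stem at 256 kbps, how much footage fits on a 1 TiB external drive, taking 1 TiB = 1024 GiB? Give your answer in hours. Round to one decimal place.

Audio total: 160 + 256 = 416 kbps = 0.416 Mbps.
Total bitrate: 79.6 + 0.416 = 80.016 Mbps.
Capacity: 1 TiB = 8,796,093 Mb.
Recording time: 8,796,093 / 80.016 = 109,929 s ≈ 30.5 hours.

30.5 hours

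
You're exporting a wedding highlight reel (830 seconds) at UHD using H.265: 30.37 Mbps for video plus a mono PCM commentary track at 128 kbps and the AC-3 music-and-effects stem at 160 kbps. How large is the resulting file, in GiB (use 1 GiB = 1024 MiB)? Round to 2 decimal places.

2.96 GiB

Audio total: 128 + 160 = 288 kbps = 0.288 Mbps.
Total bitrate: 30.37 + 0.288 = 30.658 Mbps.
Stream data: 30.658 Mbps × 830 s = 25446.1 Mb.
25,446 Mb = 3,180,767,500 bytes ÷ 1,073,741,824 = 2.962 GiB.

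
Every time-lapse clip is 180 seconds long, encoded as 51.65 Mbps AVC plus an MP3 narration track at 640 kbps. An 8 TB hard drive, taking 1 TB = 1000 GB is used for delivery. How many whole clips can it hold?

6799

Audio: 640 kbps = 0.640 Mbps.
Total bitrate: 52.290 Mbps.
Per item: 52.290 Mbps × 180 s = 9,412 Mb = 1,177 MB.
Capacity: 8 TB = 64,000,000 Mb; 6799.69 items → 6799 complete.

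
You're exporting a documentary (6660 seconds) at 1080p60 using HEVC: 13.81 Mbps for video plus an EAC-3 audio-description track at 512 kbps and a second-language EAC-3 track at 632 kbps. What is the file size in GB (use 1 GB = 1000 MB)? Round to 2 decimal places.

Audio total: 512 + 632 = 1144 kbps = 1.144 Mbps.
Total bitrate: 13.81 + 1.144 = 14.954 Mbps.
Stream data: 14.954 Mbps × 6660 s = 99593.6 Mb.
99,594 Mb ÷ 8 = 12,449 MB → 12.45 GB.

12.45 GB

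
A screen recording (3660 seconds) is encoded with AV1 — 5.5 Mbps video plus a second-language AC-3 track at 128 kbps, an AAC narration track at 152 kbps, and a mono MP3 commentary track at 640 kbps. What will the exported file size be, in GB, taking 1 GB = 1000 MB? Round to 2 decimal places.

Audio total: 128 + 152 + 640 = 920 kbps = 0.920 Mbps.
Total bitrate: 5.5 + 0.920 = 6.420 Mbps.
Stream data: 6.420 Mbps × 3660 s = 23497.2 Mb.
23,497 Mb ÷ 8 = 2,937 MB → 2.937 GB.

2.94 GB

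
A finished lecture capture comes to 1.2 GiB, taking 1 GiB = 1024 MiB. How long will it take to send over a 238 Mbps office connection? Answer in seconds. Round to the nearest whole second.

43 seconds

File: 1.2 GiB = 10307.9 Mb.
At 238 Mbps: 10307.9 / 238 = 43.3 s ≈ 43.3 seconds.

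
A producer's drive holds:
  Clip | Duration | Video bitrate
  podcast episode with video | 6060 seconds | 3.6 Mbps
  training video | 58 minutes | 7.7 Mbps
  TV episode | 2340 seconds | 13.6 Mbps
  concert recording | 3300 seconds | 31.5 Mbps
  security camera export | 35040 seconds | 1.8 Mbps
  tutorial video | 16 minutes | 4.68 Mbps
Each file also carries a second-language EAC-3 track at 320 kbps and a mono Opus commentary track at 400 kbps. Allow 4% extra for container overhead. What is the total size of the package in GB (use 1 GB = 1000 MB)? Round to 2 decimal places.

37.54 GB

Audio total: 320 + 400 = 720 kbps = 0.720 Mbps.
podcast episode with video: 4.320 Mbps × 6060 s × 1.04 = 27226.4 Mb
training video: 8.420 Mbps × 3480 s × 1.04 = 30473.7 Mb
TV episode: 14.320 Mbps × 2340 s × 1.04 = 34849.2 Mb
concert recording: 32.220 Mbps × 3300 s × 1.04 = 110579.0 Mb
security camera export: 2.520 Mbps × 35040 s × 1.04 = 91832.8 Mb
tutorial video: 5.400 Mbps × 960 s × 1.04 = 5391.4 Mb
Total: 300352.4 Mb = 37544.1 MB.
= 37.54 GB.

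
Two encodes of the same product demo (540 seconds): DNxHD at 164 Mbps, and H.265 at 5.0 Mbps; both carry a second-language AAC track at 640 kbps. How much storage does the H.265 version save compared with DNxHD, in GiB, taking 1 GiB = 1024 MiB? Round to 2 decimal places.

Audio: 640 kbps = 0.640 Mbps.
DNxHD: 164.640 Mbps × 540 s = 88905.6 Mb = 10.350 GiB.
H.265: 5.640 Mbps × 540 s = 3045.6 Mb = 0.355 GiB.
Saving: 10.350 − 0.355 = 9.995 GiB.

10.00 GiB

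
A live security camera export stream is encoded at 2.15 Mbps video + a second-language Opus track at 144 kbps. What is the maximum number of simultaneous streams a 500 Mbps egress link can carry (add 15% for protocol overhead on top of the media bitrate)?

Audio: 144 kbps = 0.144 Mbps.
Per-viewer media rate: 2.294 Mbps.
On the wire with 15% overhead: 2.638 Mbps.
500 Mbps = 500.0 Mbps; 500.0 / 2.638 = 189.53 → 189 viewers.

189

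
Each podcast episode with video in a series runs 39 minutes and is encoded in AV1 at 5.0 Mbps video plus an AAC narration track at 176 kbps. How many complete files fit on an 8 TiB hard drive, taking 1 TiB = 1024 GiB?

5809

39 min = 2340 s
Audio: 176 kbps = 0.176 Mbps.
Total bitrate: 5.176 Mbps.
Per item: 5.176 Mbps × 2340 s = 12,112 Mb = 1,514 MB.
Capacity: 8 TiB = 70,368,744 Mb; 5809.91 items → 5809 complete.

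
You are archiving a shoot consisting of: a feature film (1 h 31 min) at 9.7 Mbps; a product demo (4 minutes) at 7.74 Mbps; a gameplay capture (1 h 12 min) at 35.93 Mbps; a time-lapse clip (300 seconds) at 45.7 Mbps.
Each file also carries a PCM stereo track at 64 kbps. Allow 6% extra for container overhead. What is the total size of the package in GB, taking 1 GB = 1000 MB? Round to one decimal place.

Audio: 64 kbps = 0.064 Mbps.
feature film: 9.764 Mbps × 5460 s × 1.06 = 56510.1 Mb
product demo: 7.804 Mbps × 240 s × 1.06 = 1985.3 Mb
gameplay capture: 35.994 Mbps × 4320 s × 1.06 = 164823.7 Mb
time-lapse clip: 45.764 Mbps × 300 s × 1.06 = 14553.0 Mb
Total: 237872.1 Mb = 29734.0 MB.
= 29.73 GB.

29.7 GB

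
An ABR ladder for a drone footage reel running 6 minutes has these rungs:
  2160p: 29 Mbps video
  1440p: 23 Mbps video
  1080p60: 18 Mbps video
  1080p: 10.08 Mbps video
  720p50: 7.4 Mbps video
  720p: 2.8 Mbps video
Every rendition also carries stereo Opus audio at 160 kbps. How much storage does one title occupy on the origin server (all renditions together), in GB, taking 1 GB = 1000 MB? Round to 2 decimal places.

6 min = 360 s
Audio: 160 kbps = 0.160 Mbps.
Sum of rendition bitrates: (29+0.160) + (23+0.160) + (18+0.160) + (10.08+0.160) + (7.4+0.160) + (2.8+0.160) = 91.240 Mbps.
× 360 s = 32,846 Mb = 4,106 MB = 4.106 GB.

4.11 GB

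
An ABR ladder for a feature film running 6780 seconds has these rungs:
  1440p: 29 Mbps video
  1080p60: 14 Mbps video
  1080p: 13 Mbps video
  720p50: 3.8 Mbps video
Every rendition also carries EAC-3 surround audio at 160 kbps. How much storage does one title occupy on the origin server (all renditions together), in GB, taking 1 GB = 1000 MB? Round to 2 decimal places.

Audio: 160 kbps = 0.160 Mbps.
Sum of rendition bitrates: (29+0.160) + (14+0.160) + (13+0.160) + (3.8+0.160) = 60.440 Mbps.
× 6780 s = 409,783 Mb = 51,223 MB = 51.22 GB.

51.22 GB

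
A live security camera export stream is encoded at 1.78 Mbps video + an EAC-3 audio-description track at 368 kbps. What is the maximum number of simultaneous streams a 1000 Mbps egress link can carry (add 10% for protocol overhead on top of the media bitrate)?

423

Audio: 368 kbps = 0.368 Mbps.
Per-viewer media rate: 2.148 Mbps.
On the wire with 10% overhead: 2.363 Mbps.
1000 Mbps = 1,000 Mbps; 1,000 / 2.363 = 423.23 → 423 viewers.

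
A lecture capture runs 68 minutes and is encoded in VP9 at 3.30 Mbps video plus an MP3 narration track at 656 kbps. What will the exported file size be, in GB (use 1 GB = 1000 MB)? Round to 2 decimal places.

2.02 GB

68 min = 4080 s
Audio: 656 kbps = 0.656 Mbps.
Total bitrate: 3.30 + 0.656 = 3.956 Mbps.
Stream data: 3.956 Mbps × 4080 s = 16140.5 Mb.
16,140 Mb ÷ 8 = 2,018 MB → 2.018 GB.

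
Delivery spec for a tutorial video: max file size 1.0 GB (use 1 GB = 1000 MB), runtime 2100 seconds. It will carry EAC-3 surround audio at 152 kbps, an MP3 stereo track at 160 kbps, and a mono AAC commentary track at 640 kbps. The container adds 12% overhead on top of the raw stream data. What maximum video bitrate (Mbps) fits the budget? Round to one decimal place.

2.4 Mbps

Budget: 1.0 GB = 8000.0 Mb.
Stream payload after overhead: 8000.0 / 1.12 = 7142.9 Mb.
Total bitrate budget: 7142.9 Mb / 2100 s = 3.401 Mbps.
Audio total: 152 + 160 + 640 = 952 kbps = 0.952 Mbps.
Video: 3.401 − 0.952 = 2.449 Mbps.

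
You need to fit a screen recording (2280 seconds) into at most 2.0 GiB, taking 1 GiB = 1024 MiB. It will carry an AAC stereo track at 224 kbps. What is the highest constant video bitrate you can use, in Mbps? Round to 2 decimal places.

7.31 Mbps

Budget: 2.0 GiB = 17179.9 Mb.
Total bitrate budget: 17179.9 Mb / 2280 s = 7.535 Mbps.
Audio: 224 kbps = 0.224 Mbps.
Video: 7.535 − 0.224 = 7.311 Mbps.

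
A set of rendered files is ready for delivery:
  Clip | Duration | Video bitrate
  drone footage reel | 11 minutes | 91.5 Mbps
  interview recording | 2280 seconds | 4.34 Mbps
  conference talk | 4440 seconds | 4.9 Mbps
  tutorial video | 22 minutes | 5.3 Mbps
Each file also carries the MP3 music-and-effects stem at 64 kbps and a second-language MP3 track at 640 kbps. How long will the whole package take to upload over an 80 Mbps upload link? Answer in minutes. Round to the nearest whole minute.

22 minutes

Audio total: 64 + 640 = 704 kbps = 0.704 Mbps.
drone footage reel: 92.204 Mbps × 660 s = 60854.6 Mb
interview recording: 5.044 Mbps × 2280 s = 11500.3 Mb
conference talk: 5.604 Mbps × 4440 s = 24881.8 Mb
tutorial video: 6.004 Mbps × 1320 s = 7925.3 Mb
Total: 105162.0 Mb = 13145.2 MB.
At 80 Mbps: 105162.0 / 80 = 1315 s ≈ 21.9 minutes.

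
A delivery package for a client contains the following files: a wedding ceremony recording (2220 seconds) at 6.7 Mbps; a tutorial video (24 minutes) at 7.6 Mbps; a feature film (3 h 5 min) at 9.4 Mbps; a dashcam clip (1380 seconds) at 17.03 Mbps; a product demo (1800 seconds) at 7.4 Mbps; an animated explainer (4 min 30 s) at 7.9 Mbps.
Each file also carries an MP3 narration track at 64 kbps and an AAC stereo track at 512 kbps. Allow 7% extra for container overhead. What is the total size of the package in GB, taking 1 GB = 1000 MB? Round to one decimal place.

Audio total: 64 + 512 = 576 kbps = 0.576 Mbps.
wedding ceremony recording: 7.276 Mbps × 2220 s × 1.07 = 17283.4 Mb
tutorial video: 8.176 Mbps × 1440 s × 1.07 = 12597.6 Mb
feature film: 9.976 Mbps × 11100 s × 1.07 = 118485.0 Mb
dashcam clip: 17.606 Mbps × 1380 s × 1.07 = 25997.0 Mb
product demo: 7.976 Mbps × 1800 s × 1.07 = 15361.8 Mb
animated explainer: 8.476 Mbps × 270 s × 1.07 = 2448.7 Mb
Total: 192173.5 Mb = 24021.7 MB.
= 24.02 GB.

24.0 GB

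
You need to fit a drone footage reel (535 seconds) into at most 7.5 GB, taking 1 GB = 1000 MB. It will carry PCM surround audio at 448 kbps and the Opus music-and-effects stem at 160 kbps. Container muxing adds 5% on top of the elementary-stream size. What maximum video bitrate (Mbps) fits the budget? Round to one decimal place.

106.2 Mbps

Budget: 7.5 GB = 60000.0 Mb.
Stream payload after overhead: 60000.0 / 1.05 = 57142.9 Mb.
Total bitrate budget: 57142.9 Mb / 535 s = 106.809 Mbps.
Audio total: 448 + 160 = 608 kbps = 0.608 Mbps.
Video: 106.809 − 0.608 = 106.201 Mbps.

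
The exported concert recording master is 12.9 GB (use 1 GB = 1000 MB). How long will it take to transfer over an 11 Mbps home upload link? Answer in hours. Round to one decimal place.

2.6 hours

File: 12.9 GB = 103200.0 Mb.
At 11 Mbps: 103200.0 / 11 = 9381.8 s ≈ 2.61 hours.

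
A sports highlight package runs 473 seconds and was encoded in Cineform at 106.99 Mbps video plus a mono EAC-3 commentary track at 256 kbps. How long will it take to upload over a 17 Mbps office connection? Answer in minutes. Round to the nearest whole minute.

50 minutes

Audio: 256 kbps = 0.256 Mbps.
Total bitrate: 107.246 Mbps.
File: 107.246 Mbps × 473 s = 50727.4 Mb.
At 17 Mbps: 50727.4 / 17 = 2984.0 s ≈ 49.7 minutes.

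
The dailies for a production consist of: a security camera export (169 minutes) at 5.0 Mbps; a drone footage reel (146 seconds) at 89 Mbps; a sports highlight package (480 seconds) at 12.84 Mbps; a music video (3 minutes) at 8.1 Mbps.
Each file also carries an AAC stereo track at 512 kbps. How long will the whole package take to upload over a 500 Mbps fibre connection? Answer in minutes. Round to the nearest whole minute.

Audio: 512 kbps = 0.512 Mbps.
security camera export: 5.512 Mbps × 10140 s = 55891.7 Mb
drone footage reel: 89.512 Mbps × 146 s = 13068.8 Mb
sports highlight package: 13.352 Mbps × 480 s = 6409.0 Mb
music video: 8.612 Mbps × 180 s = 1550.2 Mb
Total: 76919.6 Mb = 9614.9 MB.
At 500 Mbps: 76919.6 / 500 = 154 s ≈ 2.56 minutes.

3 minutes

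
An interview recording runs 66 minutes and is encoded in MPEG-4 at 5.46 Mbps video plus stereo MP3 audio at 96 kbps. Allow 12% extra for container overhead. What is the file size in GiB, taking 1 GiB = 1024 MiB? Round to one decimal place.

2.9 GiB

66 min = 3960 s
Audio: 96 kbps = 0.096 Mbps.
Total bitrate: 5.46 + 0.096 = 5.556 Mbps.
Stream data: 5.556 Mbps × 3960 s = 22001.8 Mb.
With 12% container overhead: ×1.12.
24,642 Mb = 3,080,246,400 bytes ÷ 1,073,741,824 = 2.869 GiB.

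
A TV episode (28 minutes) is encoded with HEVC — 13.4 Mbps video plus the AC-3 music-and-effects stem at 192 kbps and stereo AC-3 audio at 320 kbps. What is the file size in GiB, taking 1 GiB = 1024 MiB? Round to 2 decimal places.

28 min = 1680 s
Audio total: 192 + 320 = 512 kbps = 0.512 Mbps.
Total bitrate: 13.4 + 0.512 = 13.912 Mbps.
Stream data: 13.912 Mbps × 1680 s = 23372.2 Mb.
23,372 Mb = 2,921,520,000 bytes ÷ 1,073,741,824 = 2.721 GiB.

2.72 GiB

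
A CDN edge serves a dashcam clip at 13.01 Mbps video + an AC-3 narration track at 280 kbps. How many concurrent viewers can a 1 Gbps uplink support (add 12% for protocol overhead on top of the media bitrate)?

67

Audio: 280 kbps = 0.280 Mbps.
Per-viewer media rate: 13.290 Mbps.
On the wire with 12% overhead: 14.885 Mbps.
1 Gbps = 1,000 Mbps; 1,000 / 14.885 = 67.18 → 67 viewers.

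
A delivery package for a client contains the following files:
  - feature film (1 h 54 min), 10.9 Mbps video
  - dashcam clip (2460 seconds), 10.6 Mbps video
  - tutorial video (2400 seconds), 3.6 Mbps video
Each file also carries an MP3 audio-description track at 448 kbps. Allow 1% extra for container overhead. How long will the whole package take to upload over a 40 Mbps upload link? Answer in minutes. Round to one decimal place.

Audio: 448 kbps = 0.448 Mbps.
feature film: 11.348 Mbps × 6840 s × 1.01 = 78396.5 Mb
dashcam clip: 11.048 Mbps × 2460 s × 1.01 = 27449.9 Mb
tutorial video: 4.048 Mbps × 2400 s × 1.01 = 9812.4 Mb
Total: 115658.7 Mb = 14457.3 MB.
At 40 Mbps: 115658.7 / 40 = 2891 s ≈ 48.2 minutes.

48.2 minutes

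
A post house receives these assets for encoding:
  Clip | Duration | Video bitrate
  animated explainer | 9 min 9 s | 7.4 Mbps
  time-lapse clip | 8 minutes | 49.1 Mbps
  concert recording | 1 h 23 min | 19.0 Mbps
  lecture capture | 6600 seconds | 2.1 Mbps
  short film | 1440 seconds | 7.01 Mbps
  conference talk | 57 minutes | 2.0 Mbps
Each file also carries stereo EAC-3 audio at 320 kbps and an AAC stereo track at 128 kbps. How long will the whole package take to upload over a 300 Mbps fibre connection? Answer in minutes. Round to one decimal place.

Audio total: 320 + 128 = 448 kbps = 0.448 Mbps.
animated explainer: 7.848 Mbps × 549 s = 4308.6 Mb
time-lapse clip: 49.548 Mbps × 480 s = 23783.0 Mb
concert recording: 19.448 Mbps × 4980 s = 96851.0 Mb
lecture capture: 2.548 Mbps × 6600 s = 16816.8 Mb
short film: 7.458 Mbps × 1440 s = 10739.5 Mb
conference talk: 2.448 Mbps × 3420 s = 8372.2 Mb
Total: 160871.1 Mb = 20108.9 MB.
At 300 Mbps: 160871.1 / 300 = 536 s ≈ 8.94 minutes.

8.9 minutes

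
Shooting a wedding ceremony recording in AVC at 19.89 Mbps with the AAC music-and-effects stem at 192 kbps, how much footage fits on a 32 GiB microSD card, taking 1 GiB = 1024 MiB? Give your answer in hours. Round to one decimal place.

3.8 hours

Audio: 192 kbps = 0.192 Mbps.
Total bitrate: 19.89 + 0.192 = 20.082 Mbps.
Capacity: 32 GiB = 274,878 Mb.
Recording time: 274,878 / 20.082 = 13,688 s ≈ 3.80 hours.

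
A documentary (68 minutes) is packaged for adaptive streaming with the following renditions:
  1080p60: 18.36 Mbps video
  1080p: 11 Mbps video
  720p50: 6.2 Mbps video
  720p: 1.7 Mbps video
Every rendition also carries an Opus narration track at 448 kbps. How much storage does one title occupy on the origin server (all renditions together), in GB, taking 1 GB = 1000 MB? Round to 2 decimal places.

68 min = 4080 s
Audio: 448 kbps = 0.448 Mbps.
Sum of rendition bitrates: (18.36+0.448) + (11+0.448) + (6.2+0.448) + (1.7+0.448) = 39.052 Mbps.
× 4080 s = 159,332 Mb = 19,917 MB = 19.92 GB.

19.92 GB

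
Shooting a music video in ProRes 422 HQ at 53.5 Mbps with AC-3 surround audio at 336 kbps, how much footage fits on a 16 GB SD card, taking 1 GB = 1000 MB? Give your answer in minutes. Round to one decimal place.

39.6 minutes

Audio: 336 kbps = 0.336 Mbps.
Total bitrate: 53.5 + 0.336 = 53.836 Mbps.
Capacity: 16 GB = 128,000 Mb.
Recording time: 128,000 / 53.836 = 2,378 s ≈ 39.6 minutes.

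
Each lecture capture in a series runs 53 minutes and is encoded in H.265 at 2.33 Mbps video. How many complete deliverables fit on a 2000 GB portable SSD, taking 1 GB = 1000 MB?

53 min = 3180 s
Per item: 2.330 Mbps × 3180 s = 7,409 Mb = 926.2 MB.
Capacity: 2000 GB = 16,000,000 Mb; 2159.42 items → 2159 complete.

2159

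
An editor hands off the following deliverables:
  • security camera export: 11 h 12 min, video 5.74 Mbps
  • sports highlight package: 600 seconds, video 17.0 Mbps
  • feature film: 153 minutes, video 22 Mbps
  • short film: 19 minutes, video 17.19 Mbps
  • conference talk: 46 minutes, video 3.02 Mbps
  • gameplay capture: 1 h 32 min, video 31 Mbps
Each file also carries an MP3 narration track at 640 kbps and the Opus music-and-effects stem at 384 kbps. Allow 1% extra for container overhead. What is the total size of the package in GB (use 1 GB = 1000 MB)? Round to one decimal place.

Audio total: 640 + 384 = 1024 kbps = 1.024 Mbps.
security camera export: 6.764 Mbps × 40320 s × 1.01 = 275451.7 Mb
sports highlight package: 18.024 Mbps × 600 s × 1.01 = 10922.5 Mb
feature film: 23.024 Mbps × 9180 s × 1.01 = 213473.9 Mb
short film: 18.214 Mbps × 1140 s × 1.01 = 20971.6 Mb
conference talk: 4.044 Mbps × 2760 s × 1.01 = 11273.1 Mb
gameplay capture: 32.024 Mbps × 5520 s × 1.01 = 178540.2 Mb
Total: 710633.1 Mb = 88829.1 MB.
= 88.83 GB.

88.8 GB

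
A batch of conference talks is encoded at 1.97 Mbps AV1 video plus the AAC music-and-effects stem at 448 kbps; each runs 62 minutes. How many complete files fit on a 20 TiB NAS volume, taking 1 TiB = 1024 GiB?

62 min = 3720 s
Audio: 448 kbps = 0.448 Mbps.
Total bitrate: 2.418 Mbps.
Per item: 2.418 Mbps × 3720 s = 8,995 Mb = 1,124 MB.
Capacity: 20 TiB = 175,921,860 Mb; 19557.83 items → 19557 complete.

19557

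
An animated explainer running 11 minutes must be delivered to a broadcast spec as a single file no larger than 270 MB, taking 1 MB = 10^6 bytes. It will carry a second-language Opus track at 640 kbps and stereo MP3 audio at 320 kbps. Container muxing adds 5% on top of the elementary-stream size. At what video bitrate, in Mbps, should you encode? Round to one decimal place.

Budget: 270 MB = 2160.0 Mb.
Stream payload after overhead: 2160.0 / 1.05 = 2057.1 Mb.
11 min = 660 s
Total bitrate budget: 2057.1 Mb / 660 s = 3.117 Mbps.
Audio total: 640 + 320 = 960 kbps = 0.960 Mbps.
Video: 3.117 − 0.960 = 2.157 Mbps.

2.2 Mbps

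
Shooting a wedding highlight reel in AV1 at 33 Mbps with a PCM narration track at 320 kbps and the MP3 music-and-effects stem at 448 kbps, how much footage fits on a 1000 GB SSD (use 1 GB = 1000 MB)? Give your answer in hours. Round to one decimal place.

65.8 hours

Audio total: 320 + 448 = 768 kbps = 0.768 Mbps.
Total bitrate: 33 + 0.768 = 33.768 Mbps.
Capacity: 1000 GB = 8,000,000 Mb.
Recording time: 8,000,000 / 33.768 = 236,911 s ≈ 65.8 hours.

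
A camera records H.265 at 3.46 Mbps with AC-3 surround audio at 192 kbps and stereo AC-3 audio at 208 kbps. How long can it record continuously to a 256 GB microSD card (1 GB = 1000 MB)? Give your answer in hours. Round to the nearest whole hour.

Audio total: 192 + 208 = 400 kbps = 0.400 Mbps.
Total bitrate: 3.46 + 0.400 = 3.860 Mbps.
Capacity: 256 GB = 2,048,000 Mb.
Recording time: 2,048,000 / 3.860 = 530,570 s ≈ 147 hours.

147 hours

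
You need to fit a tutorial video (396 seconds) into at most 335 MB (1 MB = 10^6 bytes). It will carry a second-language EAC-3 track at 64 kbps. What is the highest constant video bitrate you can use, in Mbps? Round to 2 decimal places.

Budget: 335 MB = 2680.0 Mb.
Total bitrate budget: 2680.0 Mb / 396 s = 6.768 Mbps.
Audio: 64 kbps = 0.064 Mbps.
Video: 6.768 − 0.064 = 6.704 Mbps.

6.70 Mbps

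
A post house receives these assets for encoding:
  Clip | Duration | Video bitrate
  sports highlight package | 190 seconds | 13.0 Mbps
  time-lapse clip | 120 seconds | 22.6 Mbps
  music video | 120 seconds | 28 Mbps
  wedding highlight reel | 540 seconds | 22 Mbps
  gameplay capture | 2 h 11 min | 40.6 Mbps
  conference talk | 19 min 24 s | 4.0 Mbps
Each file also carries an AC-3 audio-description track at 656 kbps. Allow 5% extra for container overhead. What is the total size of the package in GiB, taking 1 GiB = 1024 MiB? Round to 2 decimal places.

Audio: 656 kbps = 0.656 Mbps.
sports highlight package: 13.656 Mbps × 190 s × 1.05 = 2724.4 Mb
time-lapse clip: 23.256 Mbps × 120 s × 1.05 = 2930.3 Mb
music video: 28.656 Mbps × 120 s × 1.05 = 3610.7 Mb
wedding highlight reel: 22.656 Mbps × 540 s × 1.05 = 12846.0 Mb
gameplay capture: 41.256 Mbps × 7860 s × 1.05 = 340485.8 Mb
conference talk: 4.656 Mbps × 1164 s × 1.05 = 5690.6 Mb
Total: 368287.6 Mb = 46035.9 MB.
= 42.87 GiB.

42.87 GiB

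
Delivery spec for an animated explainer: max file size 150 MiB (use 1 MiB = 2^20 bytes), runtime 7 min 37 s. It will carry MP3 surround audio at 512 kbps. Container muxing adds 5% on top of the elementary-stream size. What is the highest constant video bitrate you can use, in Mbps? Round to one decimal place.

2.1 Mbps

Budget: 150 MiB = 1258.3 Mb.
Stream payload after overhead: 1258.3 / 1.05 = 1198.4 Mb.
7 min 37 s = 457 s
Total bitrate budget: 1198.4 Mb / 457 s = 2.622 Mbps.
Audio: 512 kbps = 0.512 Mbps.
Video: 2.622 − 0.512 = 2.110 Mbps.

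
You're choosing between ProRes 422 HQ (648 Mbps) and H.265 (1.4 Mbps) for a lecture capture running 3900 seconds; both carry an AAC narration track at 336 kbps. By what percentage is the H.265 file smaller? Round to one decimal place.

99.7%

Audio: 336 kbps = 0.336 Mbps.
ProRes 422 HQ: 648.336 Mbps × 3900 s = 2528510.4 Mb = 294.357 GiB.
H.265: 1.736 Mbps × 3900 s = 6770.4 Mb = 0.788 GiB.
Reduction: (1 − 0.788/294.357) × 100 = 99.73%.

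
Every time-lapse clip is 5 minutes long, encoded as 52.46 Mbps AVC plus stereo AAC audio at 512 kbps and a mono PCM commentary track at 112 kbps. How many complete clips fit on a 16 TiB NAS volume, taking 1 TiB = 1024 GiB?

5 min = 300 s
Audio total: 512 + 112 = 624 kbps = 0.624 Mbps.
Total bitrate: 53.084 Mbps.
Per item: 53.084 Mbps × 300 s = 15,925 Mb = 1,991 MB.
Capacity: 16 TiB = 140,737,488 Mb; 8837.41 items → 8837 complete.

8837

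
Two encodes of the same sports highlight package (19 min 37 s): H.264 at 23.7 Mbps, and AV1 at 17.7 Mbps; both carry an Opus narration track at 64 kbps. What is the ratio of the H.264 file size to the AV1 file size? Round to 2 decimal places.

1.34

19 min 37 s = 1177 s
Audio: 64 kbps = 0.064 Mbps.
H.264: 23.764 Mbps × 1177 s = 27970.2 Mb = 3.496 GB.
AV1: 17.764 Mbps × 1177 s = 20908.2 Mb = 2.614 GB.
Ratio: 3.496 / 2.614 = 1.338.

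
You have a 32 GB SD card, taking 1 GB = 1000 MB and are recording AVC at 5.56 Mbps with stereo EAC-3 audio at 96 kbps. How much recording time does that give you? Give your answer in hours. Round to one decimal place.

12.6 hours

Audio: 96 kbps = 0.096 Mbps.
Total bitrate: 5.56 + 0.096 = 5.656 Mbps.
Capacity: 32 GB = 256,000 Mb.
Recording time: 256,000 / 5.656 = 45,262 s ≈ 12.6 hours.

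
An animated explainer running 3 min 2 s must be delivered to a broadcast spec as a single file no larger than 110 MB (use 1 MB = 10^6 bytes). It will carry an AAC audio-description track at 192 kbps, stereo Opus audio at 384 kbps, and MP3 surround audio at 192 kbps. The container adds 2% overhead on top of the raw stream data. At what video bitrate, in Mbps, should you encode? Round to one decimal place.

4.0 Mbps

Budget: 110 MB = 880.0 Mb.
Stream payload after overhead: 880.0 / 1.02 = 862.7 Mb.
3 min 2 s = 182 s
Total bitrate budget: 862.7 Mb / 182 s = 4.740 Mbps.
Audio total: 192 + 384 + 192 = 768 kbps = 0.768 Mbps.
Video: 4.740 − 0.768 = 3.972 Mbps.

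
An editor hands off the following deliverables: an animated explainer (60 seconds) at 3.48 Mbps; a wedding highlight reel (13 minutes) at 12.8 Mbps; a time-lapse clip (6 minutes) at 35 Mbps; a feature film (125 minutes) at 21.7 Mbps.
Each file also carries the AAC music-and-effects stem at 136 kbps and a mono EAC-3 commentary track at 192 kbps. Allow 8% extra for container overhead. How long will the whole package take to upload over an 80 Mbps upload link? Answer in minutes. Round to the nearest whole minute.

Audio total: 136 + 192 = 328 kbps = 0.328 Mbps.
animated explainer: 3.808 Mbps × 60 s × 1.08 = 246.8 Mb
wedding highlight reel: 13.128 Mbps × 780 s × 1.08 = 11059.0 Mb
time-lapse clip: 35.328 Mbps × 360 s × 1.08 = 13735.5 Mb
feature film: 22.028 Mbps × 7500 s × 1.08 = 178426.8 Mb
Total: 203468.1 Mb = 25433.5 MB.
At 80 Mbps: 203468.1 / 80 = 2543 s ≈ 42.4 minutes.

42 minutes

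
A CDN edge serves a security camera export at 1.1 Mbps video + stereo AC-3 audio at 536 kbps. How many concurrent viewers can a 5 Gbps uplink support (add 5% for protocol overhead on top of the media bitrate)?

Audio: 536 kbps = 0.536 Mbps.
Per-viewer media rate: 1.636 Mbps.
On the wire with 5% overhead: 1.718 Mbps.
5 Gbps = 5,000 Mbps; 5,000 / 1.718 = 2910.70 → 2910 viewers.

2910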